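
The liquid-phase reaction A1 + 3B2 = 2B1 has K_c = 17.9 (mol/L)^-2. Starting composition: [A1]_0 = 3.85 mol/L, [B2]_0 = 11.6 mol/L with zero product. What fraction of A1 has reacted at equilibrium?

Let X = conversion of A1; extent ξ = 3.85·X mol/L.
Concentrations: [A1] = 3.85 − 3.85X; [B2] = 11.6 − 11.6X; [B1] = 7.7X.
K_c = [B1]^2 / ([A1] [B2]^3).
Setting equal to 17.9 and solving for X on (0,1) gives X = 0.861.

X = 0.861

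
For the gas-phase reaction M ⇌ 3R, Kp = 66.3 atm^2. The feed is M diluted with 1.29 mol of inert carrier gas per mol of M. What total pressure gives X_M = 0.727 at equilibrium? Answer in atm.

Let X = conversion of M (basis 1 mol M); extent of reaction ξ = X.
Mole table: n_M = 1 − X; n_R = 3X; n_I = 1.29 (inert).
n_T = Σnᵢ = 2.29 + 2X.
Kp = p_R^3 / (p_M) with p_i = (n_i/n_T)·P.
At X = 0.727: the mole-fraction product g(X) = Π y_i^ν_i = 2.711. Since Kp = g(X)·P^{2}, P = (Kp/g)^(1/2) = (66.3/2.711)^(1/2) = 4.95 atm.

P = 4.95 atm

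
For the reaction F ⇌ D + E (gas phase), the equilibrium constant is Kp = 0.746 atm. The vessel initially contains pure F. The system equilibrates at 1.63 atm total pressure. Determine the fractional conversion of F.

Let X = conversion of F (basis 1 mol F); extent of reaction ξ = X.
Mole table: n_F = 1 − X; n_D = X; n_E = X.
Total moles n_T = 1 + X.
Mole fractions y_i = n_i/n_T; Kp = p_D p_E / (p_F) with p_i = y_i·P.
Substituting and setting equal to 0.746 atm gives a polynomial in X; the root in (0,1) is X = 0.560.

X = 0.560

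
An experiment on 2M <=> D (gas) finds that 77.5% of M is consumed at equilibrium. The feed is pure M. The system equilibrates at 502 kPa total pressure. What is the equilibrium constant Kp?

Kp = 0.00934 kPa^-1

Let X = conversion of M (basis 1 mol M); extent of reaction ξ = 0.5X.
At extent ξ: n_M = 1 − X; n_D = 0.5X.
Summing: n_T = 1 − 0.5X.
At X = 0.775: n_M = 0.225, n_D = 0.388, n_T = 0.613.
p_i = (n_i/n_T)·P. Kp = p_D / (p_M^2) = 0.00934 kPa^-1.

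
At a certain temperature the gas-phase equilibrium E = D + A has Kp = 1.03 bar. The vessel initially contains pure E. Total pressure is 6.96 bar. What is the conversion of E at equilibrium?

Basis: 1 mol E initially; let X = conversion of E. Extent ξ = X.
Moles: n_E = 1 − X; n_D = X; n_A = X.
n_T = Σnᵢ = 1 + X.
With p_i = (n_i/n_T)P, Kp = p_D p_A / (p_E).
This yields a degree-2 equation in X; solving on (0,1), X = 0.359.

X = 0.359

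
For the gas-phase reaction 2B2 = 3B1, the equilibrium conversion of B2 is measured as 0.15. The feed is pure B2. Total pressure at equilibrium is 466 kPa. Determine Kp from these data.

Kp = 6.83 kPa

Basis: 1 mol B2 initially; let X = conversion of B2. Extent ξ = 0.5X.
At extent ξ: n_B2 = 1 − X; n_B1 = 1.5X.
n_T = Σnᵢ = 1 + 0.5X.
At X = 0.15: n_B2 = 0.85, n_B1 = 0.225, n_T = 1.07.
p_i = (n_i/n_T)·P. Kp = p_B1^3 / (p_B2^2) = 6.83 kPa.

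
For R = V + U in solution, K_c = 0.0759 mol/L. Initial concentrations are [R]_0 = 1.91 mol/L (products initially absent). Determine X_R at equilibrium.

X = 0.180

Let X = conversion of R; extent ξ = 1.91·X mol/L.
Concentrations: [R] = 1.91 − 1.91X; [V] = 1.91X; [U] = 1.91X.
K_c = [V] [U] / ([R]).
Solving K_c = 0.0759 for X ∈ (0,1): X = 0.180.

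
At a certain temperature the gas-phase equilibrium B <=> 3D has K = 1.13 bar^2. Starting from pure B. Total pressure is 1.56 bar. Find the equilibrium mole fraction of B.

Basis: 1 mol B initially; let X = conversion of B. Extent ξ = X.
At extent ξ: n_B = 1 − X; n_D = 3X.
Total moles n_T = 1 + 2X.
Mole fractions y_i = n_i/n_T; K = p_D^3 / (p_B) with p_i = y_i·P.
Substituting and setting equal to 1.13 bar^2 gives a polynomial in X; the root in (0,1) is X = 0.315.
Then n_B = 0.685, n_T = 1.63, so y_B = 0.420.

y_B = 0.420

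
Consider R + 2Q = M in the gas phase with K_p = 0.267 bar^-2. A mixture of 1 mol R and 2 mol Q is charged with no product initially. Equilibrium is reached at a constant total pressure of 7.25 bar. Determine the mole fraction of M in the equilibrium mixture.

Let X = conversion of R (basis 1 mol R); extent of reaction ξ = X.
At extent ξ: n_R = 1 − X; n_Q = 2 − 2X; n_M = X.
Total moles n_T = 3 − 2X.
y_i = n_i/n_T, p_i = y_i·P. K_p = p_M / (p_R p_Q^2).
This yields a degree-3 equation in X; solving on (0,1), X = 0.681.
Then n_M = 0.681, n_T = 1.64, so y_M = 0.415.

y_M = 0.415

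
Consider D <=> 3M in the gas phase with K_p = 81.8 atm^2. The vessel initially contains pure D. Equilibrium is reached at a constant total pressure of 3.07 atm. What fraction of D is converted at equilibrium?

X = 0.777

Basis: 1 mol D initially; let X = conversion of D. Extent ξ = X.
Moles: n_D = 1 − X; n_M = 3X.
n_T = Σnᵢ = 1 + 2X.
Mole fractions y_i = n_i/n_T; K_p = p_M^3 / (p_D) with p_i = y_i·P.
Substituting and setting equal to 81.8 atm^2 gives a polynomial in X; the root in (0,1) is X = 0.777.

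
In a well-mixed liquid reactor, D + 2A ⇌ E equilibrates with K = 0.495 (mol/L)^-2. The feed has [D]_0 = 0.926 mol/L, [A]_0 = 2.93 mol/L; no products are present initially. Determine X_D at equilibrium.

X = 0.614

Let X = conversion of D; extent ξ = 0.926·X mol/L.
Concentrations: [D] = 0.926 − 0.926X; [A] = 2.93 − 1.85X; [E] = 0.926X.
K = [E] / ([D] [A]^2).
This equals 0.495 at X = 0.614 (the root in 0 < X < 1).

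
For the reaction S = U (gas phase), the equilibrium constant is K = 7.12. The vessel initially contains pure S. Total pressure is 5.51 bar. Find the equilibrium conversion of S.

Basis: 1 mol S initially; let X = conversion of S. Extent ξ = X.
Moles: n_S = 1 − X; n_U = X.
n_T stays at 1 (no change in mole number).
With p_i = (n_i/n_T)P, K = p_U / (p_S).
Setting this equal to 7.12 and taking the physical root (0 < X < 1) gives X = 0.877.

X = 0.877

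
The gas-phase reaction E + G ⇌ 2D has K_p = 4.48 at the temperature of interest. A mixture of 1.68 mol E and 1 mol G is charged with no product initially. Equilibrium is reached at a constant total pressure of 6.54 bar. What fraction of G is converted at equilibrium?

X = 0.643

Take 1 mol G as basis and let X be its fractional conversion, so ξ = X.
Species balance: n_E = 1.68 − X; n_G = 1 − X; n_D = 2X.
Since Δν = 0, n_T = 2.68 throughout.
Mole fractions y_i = n_i/n_T; K_p = p_D^2 / (p_E p_G) with p_i = y_i·P.
Equating to 4.48 and solving on 0 < X < 1: X = 0.643.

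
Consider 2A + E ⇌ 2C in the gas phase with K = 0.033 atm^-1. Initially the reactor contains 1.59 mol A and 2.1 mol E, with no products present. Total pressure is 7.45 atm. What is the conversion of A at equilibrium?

X = 0.268

Let X = conversion of A (basis 1.59 mol A); extent of reaction ξ = 0.795X.
Moles: n_A = 1.59 − 1.59X; n_E = 2.1 − 0.795X; n_C = 1.59X.
Summing: n_T = 3.69 − 0.795X.
y_i = n_i/n_T, p_i = y_i·P. K = p_C^2 / (p_A^2 p_E).
This yields a degree-3 equation in X; solving on (0,1), X = 0.268.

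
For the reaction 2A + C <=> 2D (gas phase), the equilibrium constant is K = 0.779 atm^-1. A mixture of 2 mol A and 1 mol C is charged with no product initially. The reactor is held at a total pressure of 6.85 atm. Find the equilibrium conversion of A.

X = 0.507

Let X = conversion of A (basis 2 mol A); extent of reaction ξ = X.
Mole table: n_A = 2 − 2X; n_C = 1 − X; n_D = 2X.
Total moles n_T = 3 − X.
Mole fractions y_i = n_i/n_T; K = p_D^2 / (p_A^2 p_C) with p_i = y_i·P.
Substituting and setting equal to 0.779 atm^-1 gives a polynomial in X; the root in (0,1) is X = 0.507.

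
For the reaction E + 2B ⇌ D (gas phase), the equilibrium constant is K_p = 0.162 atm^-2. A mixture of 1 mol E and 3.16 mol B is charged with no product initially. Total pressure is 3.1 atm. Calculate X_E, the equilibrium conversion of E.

Take 1 mol E as basis and let X be its fractional conversion, so ξ = X.
Species balance: n_E = 1 − X; n_B = 3.16 − 2X; n_D = X.
n_T = Σnᵢ = 4.16 − 2X.
With p_i = (n_i/n_T)P, K_p = p_D / (p_E p_B^2).
Substituting and setting equal to 0.162 atm^-2 gives a polynomial in X; the root in (0,1) is X = 0.431.

X = 0.431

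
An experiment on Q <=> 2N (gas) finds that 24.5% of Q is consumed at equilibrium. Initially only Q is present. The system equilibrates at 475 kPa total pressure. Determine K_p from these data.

Let X = conversion of Q (basis 1 mol Q); extent of reaction ξ = X.
Mole table: n_Q = 1 − X; n_N = 2X.
Summing: n_T = 1 + X.
At X = 0.245: n_Q = 0.755, n_N = 0.49, n_T = 1.25.
p_i = (n_i/n_T)·P. K_p = p_N^2 / (p_Q) = 121 kPa.

K_p = 121 kPa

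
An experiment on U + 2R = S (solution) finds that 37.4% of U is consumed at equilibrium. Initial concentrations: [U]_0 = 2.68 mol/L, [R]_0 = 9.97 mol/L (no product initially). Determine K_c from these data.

K_c = 0.00942 (mol/L)^-2

Let X = conversion of U.
Concentrations: [U] = 2.68 − 2.68X; [R] = 9.97 − 5.36X; [S] = 2.68X.
At X = 0.374: [U] = 1.68, [R] = 7.97, [S] = 1.
K_c = [S] / ([U] [R]^2) = 0.00942 (mol/L)^-2.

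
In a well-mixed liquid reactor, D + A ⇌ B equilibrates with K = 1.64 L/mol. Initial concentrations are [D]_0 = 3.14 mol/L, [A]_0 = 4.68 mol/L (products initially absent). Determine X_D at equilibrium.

Let X = conversion of D; extent ξ = 3.14·X mol/L.
Concentrations: [D] = 3.14 − 3.14X; [A] = 4.68 − 3.14X; [B] = 3.14X.
K = [B] / ([D] [A]).
This equals 1.64 at X = 0.784 (the root in 0 < X < 1).

X = 0.784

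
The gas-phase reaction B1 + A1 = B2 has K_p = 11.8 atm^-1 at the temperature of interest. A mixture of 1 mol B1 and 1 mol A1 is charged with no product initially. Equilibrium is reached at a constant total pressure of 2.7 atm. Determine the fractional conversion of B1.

Take 1 mol B1 as basis and let X be its fractional conversion, so ξ = X.
At extent ξ: n_B1 = 1 − X; n_A1 = 1 − X; n_B2 = X.
Summing: n_T = 2 − X.
y_i = n_i/n_T, p_i = y_i·P. K_p = p_B2 / (p_B1 p_A1).
Substituting and setting equal to 11.8 atm^-1 gives a polynomial in X; the root in (0,1) is X = 0.826.

X = 0.826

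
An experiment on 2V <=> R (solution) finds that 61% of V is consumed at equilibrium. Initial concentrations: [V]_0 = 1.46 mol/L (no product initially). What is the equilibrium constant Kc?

Let X = conversion of V.
Concentrations: [V] = 1.46 − 1.46X; [R] = 0.73X.
At X = 0.61: [V] = 0.569, [R] = 0.445.
Kc = [R] / ([V]^2) = 1.37 L/mol.

Kc = 1.37 L/mol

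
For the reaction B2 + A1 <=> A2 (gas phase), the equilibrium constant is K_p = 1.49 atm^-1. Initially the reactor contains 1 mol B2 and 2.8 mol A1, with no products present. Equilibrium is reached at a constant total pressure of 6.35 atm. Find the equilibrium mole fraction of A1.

y_A1 = 0.660

Basis: 1 mol B2 initially; let X = conversion of B2. Extent ξ = X.
At extent ξ: n_B2 = 1 − X; n_A1 = 2.8 − X; n_A2 = X.
Total moles n_T = 3.8 − X.
Mole fractions y_i = n_i/n_T; K_p = p_A2 / (p_B2 p_A1) with p_i = y_i·P.
Equating to 1.49 atm^-1 and solving on 0 < X < 1: X = 0.862.
Then n_A1 = 1.94, n_T = 2.94, so y_A1 = 0.660.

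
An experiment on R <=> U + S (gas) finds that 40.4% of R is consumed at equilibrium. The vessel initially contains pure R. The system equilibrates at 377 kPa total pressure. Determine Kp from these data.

Let X = conversion of R (basis 1 mol R); extent of reaction ξ = X.
At extent ξ: n_R = 1 − X; n_U = X; n_S = X.
Total moles n_T = 1 + X.
At X = 0.404: n_R = 0.596, n_U = 0.404, n_S = 0.404, n_T = 1.4.
p_i = (n_i/n_T)·P. Kp = p_U p_S / (p_R) = 73.5 kPa.

Kp = 73.5 kPa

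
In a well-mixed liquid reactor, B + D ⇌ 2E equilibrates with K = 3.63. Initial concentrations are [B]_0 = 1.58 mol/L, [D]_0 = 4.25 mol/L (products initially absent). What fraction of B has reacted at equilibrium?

Let X = conversion of B; extent ξ = 1.58·X mol/L.
Concentrations: [B] = 1.58 − 1.58X; [D] = 4.25 − 1.58X; [E] = 3.16X.
K = [E]^2 / ([B] [D]).
Setting equal to 3.63 and solving for X on (0,1) gives X = 0.715.

X = 0.715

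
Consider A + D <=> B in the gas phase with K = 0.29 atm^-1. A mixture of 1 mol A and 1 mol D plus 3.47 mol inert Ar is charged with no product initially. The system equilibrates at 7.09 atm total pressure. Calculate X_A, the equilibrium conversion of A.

X = 0.232

Let X = conversion of A (basis 1 mol A); extent of reaction ξ = X.
Mole table: n_A = 1 − X; n_D = 1 − X; n_B = X; n_I = 3.47 (inert).
Total moles n_T = 5.47 − X.
y_i = n_i/n_T, p_i = y_i·P. K = p_B / (p_A p_D).
Substituting and setting equal to 0.29 atm^-1 gives a polynomial in X; the root in (0,1) is X = 0.232.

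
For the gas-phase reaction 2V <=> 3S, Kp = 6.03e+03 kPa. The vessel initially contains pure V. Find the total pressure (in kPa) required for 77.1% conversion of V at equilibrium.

Take 1 mol V as basis and let X be its fractional conversion, so ξ = 0.5X.
At extent ξ: n_V = 1 − X; n_S = 1.5X.
n_T = Σnᵢ = 1 + 0.5X.
Kp = p_S^3 / (p_V^2) with p_i = (n_i/n_T)·P.
At X = 0.771: the mole-fraction product g(X) = Π y_i^ν_i = 21.29. Since Kp = g(X)·P^{1}, P = (Kp/g)^(1/1) = (6.03e+03/21.29)^(1/1) = 283 kPa.

P = 283 kPa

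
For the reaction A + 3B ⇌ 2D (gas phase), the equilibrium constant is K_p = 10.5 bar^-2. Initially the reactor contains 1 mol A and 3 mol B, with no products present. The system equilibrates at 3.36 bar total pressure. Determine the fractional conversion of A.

X = 0.743

Let X = conversion of A (basis 1 mol A); extent of reaction ξ = X.
At extent ξ: n_A = 1 − X; n_B = 3 − 3X; n_D = 2X.
Summing: n_T = 4 − 2X.
With p_i = (n_i/n_T)P, K_p = p_D^2 / (p_A p_B^3).
This yields a degree-4 equation in X; solving on (0,1), X = 0.743.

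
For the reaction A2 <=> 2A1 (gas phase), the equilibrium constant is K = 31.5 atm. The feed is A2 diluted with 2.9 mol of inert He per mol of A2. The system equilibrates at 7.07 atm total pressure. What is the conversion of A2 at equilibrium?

X = 0.860

Let X = conversion of A2 (basis 1 mol A2); extent of reaction ξ = X.
Mole table: n_A2 = 1 − X; n_A1 = 2X; n_I = 2.9 (inert).
Summing: n_T = 3.9 + X.
Mole fractions y_i = n_i/n_T; K = p_A1^2 / (p_A2) with p_i = y_i·P.
Substituting and setting equal to 31.5 atm gives a polynomial in X; the root in (0,1) is X = 0.860.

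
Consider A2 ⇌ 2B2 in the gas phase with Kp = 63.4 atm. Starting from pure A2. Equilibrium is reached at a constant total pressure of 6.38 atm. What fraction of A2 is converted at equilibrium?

X = 0.844

Take 1 mol A2 as basis and let X be its fractional conversion, so ξ = X.
Species balance: n_A2 = 1 − X; n_B2 = 2X.
n_T = Σnᵢ = 1 + X.
Mole fractions y_i = n_i/n_T; Kp = p_B2^2 / (p_A2) with p_i = y_i·P.
Substituting and setting equal to 63.4 atm gives a polynomial in X; the root in (0,1) is X = 0.844.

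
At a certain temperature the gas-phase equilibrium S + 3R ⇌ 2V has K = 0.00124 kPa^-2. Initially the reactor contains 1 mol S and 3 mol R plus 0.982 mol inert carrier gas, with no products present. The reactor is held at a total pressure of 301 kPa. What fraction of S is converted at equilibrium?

X = 0.698

Let X = conversion of S (basis 1 mol S); extent of reaction ξ = X.
Moles: n_S = 1 − X; n_R = 3 − 3X; n_V = 2X; n_I = 0.982 (inert).
Summing: n_T = 4.98 − 2X.
With p_i = (n_i/n_T)P, K = p_V^2 / (p_S p_R^3).
This yields a degree-4 equation in X; solving on (0,1), X = 0.698.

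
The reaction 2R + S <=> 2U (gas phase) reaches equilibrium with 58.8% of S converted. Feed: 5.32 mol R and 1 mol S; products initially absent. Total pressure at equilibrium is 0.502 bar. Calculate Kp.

Kp = 2.23 bar^-1

Let X = conversion of S (basis 1 mol S); extent of reaction ξ = X.
Mole table: n_R = 5.32 − 2X; n_S = 1 − X; n_U = 2X.
n_T = Σnᵢ = 6.32 − X.
At X = 0.588: n_R = 4.14, n_S = 0.412, n_U = 1.18, n_T = 5.73.
p_i = (n_i/n_T)·P. Kp = p_U^2 / (p_R^2 p_S) = 2.23 bar^-1.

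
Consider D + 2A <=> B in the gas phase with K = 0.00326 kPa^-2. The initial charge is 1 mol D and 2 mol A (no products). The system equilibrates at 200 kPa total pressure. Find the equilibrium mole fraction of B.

Take 1 mol D as basis and let X be its fractional conversion, so ξ = X.
At extent ξ: n_D = 1 − X; n_A = 2 − 2X; n_B = X.
Total moles n_T = 3 − 2X.
y_i = n_i/n_T, p_i = y_i·P. K = p_B / (p_D p_A^2).
Setting this equal to 0.00326 kPa^-2 and taking the physical root (0 < X < 1) gives X = 0.861.
Then n_B = 0.861, n_T = 1.28, so y_B = 0.673.

y_B = 0.673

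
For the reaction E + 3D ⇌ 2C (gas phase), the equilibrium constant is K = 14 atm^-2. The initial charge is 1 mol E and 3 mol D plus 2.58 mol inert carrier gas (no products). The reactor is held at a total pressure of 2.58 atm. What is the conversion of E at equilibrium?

Take 1 mol E as basis and let X be its fractional conversion, so ξ = X.
Species balance: n_E = 1 − X; n_D = 3 − 3X; n_C = 2X; n_I = 2.58 (inert).
n_T = Σnᵢ = 6.58 − 2X.
With p_i = (n_i/n_T)P, K = p_C^2 / (p_E p_D^3).
Equating to 14 atm^-2 and solving on 0 < X < 1: X = 0.634.

X = 0.634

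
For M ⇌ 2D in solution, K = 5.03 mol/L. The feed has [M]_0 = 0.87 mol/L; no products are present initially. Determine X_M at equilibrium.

Let X = conversion of M; extent ξ = 0.87·X mol/L.
Concentrations: [M] = 0.87 − 0.87X; [D] = 1.74X.
K = [D]^2 / ([M]).
This equals 5.03 at X = 0.680 (the root in 0 < X < 1).

X = 0.680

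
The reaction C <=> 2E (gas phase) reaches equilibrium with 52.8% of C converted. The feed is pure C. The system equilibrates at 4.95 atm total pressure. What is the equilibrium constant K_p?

Let X = conversion of C (basis 1 mol C); extent of reaction ξ = X.
Mole table: n_C = 1 − X; n_E = 2X.
Total moles n_T = 1 + X.
At X = 0.528: n_C = 0.472, n_E = 1.06, n_T = 1.53.
p_i = (n_i/n_T)·P. K_p = p_E^2 / (p_C) = 7.65 atm.

K_p = 7.65 atm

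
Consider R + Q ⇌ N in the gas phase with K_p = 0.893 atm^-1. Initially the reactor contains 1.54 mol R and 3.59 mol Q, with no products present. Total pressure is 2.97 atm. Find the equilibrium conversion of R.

Basis: 1.54 mol R initially; let X = conversion of R. Extent ξ = 1.54X.
Moles: n_R = 1.54 − 1.54X; n_Q = 3.59 − 1.54X; n_N = 1.54X.
Total moles n_T = 5.13 − 1.54X.
y_i = n_i/n_T, p_i = y_i·P. K_p = p_N / (p_R p_Q).
This yields a degree-2 equation in X; solving on (0,1), X = 0.626.

X = 0.626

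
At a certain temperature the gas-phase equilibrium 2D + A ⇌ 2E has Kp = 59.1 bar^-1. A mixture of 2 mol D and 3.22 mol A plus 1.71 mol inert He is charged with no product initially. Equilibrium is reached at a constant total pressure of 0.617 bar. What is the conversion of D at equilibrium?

X = 0.792

Basis: 2 mol D initially; let X = conversion of D. Extent ξ = X.
Moles: n_D = 2 − 2X; n_A = 3.22 − X; n_E = 2X; n_I = 1.71 (inert).
Total moles n_T = 6.93 − X.
Mole fractions y_i = n_i/n_T; Kp = p_E^2 / (p_D^2 p_A) with p_i = y_i·P.
This yields a degree-3 equation in X; solving on (0,1), X = 0.792.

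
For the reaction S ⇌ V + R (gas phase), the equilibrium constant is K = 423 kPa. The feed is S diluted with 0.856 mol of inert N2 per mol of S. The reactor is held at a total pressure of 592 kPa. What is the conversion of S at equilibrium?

Take 1 mol S as basis and let X be its fractional conversion, so ξ = X.
At extent ξ: n_S = 1 − X; n_V = X; n_R = X; n_I = 0.856 (inert).
n_T = Σnᵢ = 1.86 + X.
Mole fractions y_i = n_i/n_T; K = p_V p_R / (p_S) with p_i = y_i·P.
Setting this equal to 423 kPa and taking the physical root (0 < X < 1) gives X = 0.719.

X = 0.719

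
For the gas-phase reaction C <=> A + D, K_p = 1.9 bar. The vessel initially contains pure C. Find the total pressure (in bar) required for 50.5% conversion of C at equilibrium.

P = 5.55 bar

Let X = conversion of C (basis 1 mol C); extent of reaction ξ = X.
At extent ξ: n_C = 1 − X; n_A = X; n_D = X.
Total moles n_T = 1 + X.
K_p = p_A p_D / (p_C) with p_i = (n_i/n_T)·P.
At X = 0.505: the mole-fraction product g(X) = Π y_i^ν_i = 0.3423. Since K_p = g(X)·P^{1}, P = (K_p/g)^(1/1) = (1.9/0.3423)^(1/1) = 5.55 bar.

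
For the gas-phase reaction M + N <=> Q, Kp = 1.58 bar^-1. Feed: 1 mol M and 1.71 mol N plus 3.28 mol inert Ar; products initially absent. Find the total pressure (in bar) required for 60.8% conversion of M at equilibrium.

Basis: 1 mol M initially; let X = conversion of M. Extent ξ = X.
Species balance: n_M = 1 − X; n_N = 1.71 − X; n_Q = X; n_I = 3.28 (inert).
Total moles n_T = 5.99 − X.
Kp = p_Q / (p_M p_N) with p_i = (n_i/n_T)·P.
At X = 0.608: the mole-fraction product g(X) = Π y_i^ν_i = 7.575. Since Kp = g(X)·P^{-1}, P = (g/Kp)^(1/1) = (7.575/1.58)^(1/1) = 4.79 bar.

P = 4.79 bar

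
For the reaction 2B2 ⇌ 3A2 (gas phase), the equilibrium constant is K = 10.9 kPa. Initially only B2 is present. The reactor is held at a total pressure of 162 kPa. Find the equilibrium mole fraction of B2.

Take 1 mol B2 as basis and let X be its fractional conversion, so ξ = 0.5X.
Species balance: n_B2 = 1 − X; n_A2 = 1.5X.
Summing: n_T = 1 + 0.5X.
Mole fractions y_i = n_i/n_T; K = p_A2^3 / (p_B2^2) with p_i = y_i·P.
Equating to 10.9 kPa and solving on 0 < X < 1: X = 0.235.
Then n_B2 = 0.765, n_T = 1.12, so y_B2 = 0.684.

y_B2 = 0.684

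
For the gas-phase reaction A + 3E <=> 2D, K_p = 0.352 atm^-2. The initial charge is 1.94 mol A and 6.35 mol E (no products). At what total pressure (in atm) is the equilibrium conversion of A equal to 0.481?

P = 3.01 atm

Basis: 1.94 mol A initially; let X = conversion of A. Extent ξ = 1.94X.
Species balance: n_A = 1.94 − 1.94X; n_E = 6.35 − 5.82X; n_D = 3.88X.
Total moles n_T = 8.29 − 3.88X.
K_p = p_D^2 / (p_A p_E^3) with p_i = (n_i/n_T)·P.
At X = 0.481: the mole-fraction product g(X) = Π y_i^ν_i = 3.189. Since K_p = g(X)·P^{-2}, P = (g/K_p)^(1/2) = (3.189/0.352)^(1/2) = 3.01 atm.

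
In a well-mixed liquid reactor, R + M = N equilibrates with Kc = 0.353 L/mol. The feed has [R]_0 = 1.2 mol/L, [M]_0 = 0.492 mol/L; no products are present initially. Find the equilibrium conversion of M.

Let X = conversion of M; extent ξ = 0.492·X mol/L.
Concentrations: [R] = 1.2 − 0.492X; [M] = 0.492 − 0.492X; [N] = 0.492X.
Kc = [N] / ([R] [M]).
Equating to 0.353 L/mol: the physical root is X = 0.273.

X = 0.273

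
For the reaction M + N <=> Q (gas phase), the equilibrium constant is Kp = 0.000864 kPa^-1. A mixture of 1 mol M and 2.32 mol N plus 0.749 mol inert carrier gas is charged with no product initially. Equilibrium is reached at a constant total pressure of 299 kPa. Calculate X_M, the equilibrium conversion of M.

Let X = conversion of M (basis 1 mol M); extent of reaction ξ = X.
Mole table: n_M = 1 − X; n_N = 2.32 − X; n_Q = X; n_I = 0.749 (inert).
Summing: n_T = 4.07 − X.
With p_i = (n_i/n_T)P, Kp = p_Q / (p_M p_N).
Equating to 0.000864 kPa^-1 and solving on 0 < X < 1: X = 0.126.

X = 0.126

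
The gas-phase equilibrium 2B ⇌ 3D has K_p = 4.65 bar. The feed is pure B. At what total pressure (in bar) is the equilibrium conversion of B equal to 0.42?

P = 7.57 bar

Let X = conversion of B (basis 1 mol B); extent of reaction ξ = 0.5X.
Species balance: n_B = 1 − X; n_D = 1.5X.
n_T = Σnᵢ = 1 + 0.5X.
K_p = p_D^3 / (p_B^2) with p_i = (n_i/n_T)·P.
At X = 0.42: the mole-fraction product g(X) = Π y_i^ν_i = 0.6143. Since K_p = g(X)·P^{1}, P = (K_p/g)^(1/1) = (4.65/0.6143)^(1/1) = 7.57 bar.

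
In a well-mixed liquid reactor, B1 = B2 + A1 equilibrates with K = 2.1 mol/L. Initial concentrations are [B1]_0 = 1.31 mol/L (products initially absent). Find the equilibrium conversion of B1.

X = 0.697

Let X = conversion of B1; extent ξ = 1.31·X mol/L.
Concentrations: [B1] = 1.31 − 1.31X; [B2] = 1.31X; [A1] = 1.31X.
K = [B2] [A1] / ([B1]).
Solving K = 2.1 for X ∈ (0,1): X = 0.697.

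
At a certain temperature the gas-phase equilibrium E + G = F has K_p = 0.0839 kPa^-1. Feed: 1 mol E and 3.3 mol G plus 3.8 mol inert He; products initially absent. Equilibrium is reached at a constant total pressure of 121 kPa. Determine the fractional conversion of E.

X = 0.778

Basis: 1 mol E initially; let X = conversion of E. Extent ξ = X.
At extent ξ: n_E = 1 − X; n_G = 3.3 − X; n_F = X; n_I = 3.8 (inert).
n_T = Σnᵢ = 8.1 − X.
y_i = n_i/n_T, p_i = y_i·P. K_p = p_F / (p_E p_G).
Setting this equal to 0.0839 kPa^-1 and taking the physical root (0 < X < 1) gives X = 0.778.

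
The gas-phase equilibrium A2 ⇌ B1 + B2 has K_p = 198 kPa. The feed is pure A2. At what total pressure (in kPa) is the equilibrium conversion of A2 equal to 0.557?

P = 440 kPa

Basis: 1 mol A2 initially; let X = conversion of A2. Extent ξ = X.
Species balance: n_A2 = 1 − X; n_B1 = X; n_B2 = X.
Summing: n_T = 1 + X.
K_p = p_B1 p_B2 / (p_A2) with p_i = (n_i/n_T)·P.
At X = 0.557: the mole-fraction product g(X) = Π y_i^ν_i = 0.4498. Since K_p = g(X)·P^{1}, P = (K_p/g)^(1/1) = (198/0.4498)^(1/1) = 440 kPa.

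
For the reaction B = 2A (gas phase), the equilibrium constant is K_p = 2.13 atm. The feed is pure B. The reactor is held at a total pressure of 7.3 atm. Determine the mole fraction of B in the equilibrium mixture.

Let X = conversion of B (basis 1 mol B); extent of reaction ξ = X.
Moles: n_B = 1 − X; n_A = 2X.
Summing: n_T = 1 + X.
Mole fractions y_i = n_i/n_T; K_p = p_A^2 / (p_B) with p_i = y_i·P.
Substituting and setting equal to 2.13 atm gives a polynomial in X; the root in (0,1) is X = 0.261.
Then n_B = 0.739, n_T = 1.26, so y_B = 0.586.

y_B = 0.586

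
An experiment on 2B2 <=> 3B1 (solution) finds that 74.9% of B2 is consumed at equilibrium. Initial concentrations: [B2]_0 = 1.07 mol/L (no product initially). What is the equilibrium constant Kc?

Kc = 24.1 mol/L

Let X = conversion of B2.
Concentrations: [B2] = 1.07 − 1.07X; [B1] = 1.6X.
At X = 0.749: [B2] = 0.269, [B1] = 1.2.
Kc = [B1]^3 / ([B2]^2) = 24.1 mol/L.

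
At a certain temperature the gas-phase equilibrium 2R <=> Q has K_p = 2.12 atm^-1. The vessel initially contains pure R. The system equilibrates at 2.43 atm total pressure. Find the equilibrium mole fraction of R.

Let X = conversion of R (basis 1 mol R); extent of reaction ξ = 0.5X.
Species balance: n_R = 1 − X; n_Q = 0.5X.
Summing: n_T = 1 − 0.5X.
y_i = n_i/n_T, p_i = y_i·P. K_p = p_Q / (p_R^2).
Substituting and setting equal to 2.12 atm^-1 gives a polynomial in X; the root in (0,1) is X = 0.785.
Then n_R = 0.215, n_T = 0.608, so y_R = 0.354.

y_R = 0.354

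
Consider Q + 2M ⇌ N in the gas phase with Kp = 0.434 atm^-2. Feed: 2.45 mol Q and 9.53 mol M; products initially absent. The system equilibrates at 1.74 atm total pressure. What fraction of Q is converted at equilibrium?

Let X = conversion of Q (basis 2.45 mol Q); extent of reaction ξ = 2.45X.
Mole table: n_Q = 2.45 − 2.45X; n_M = 9.53 − 4.9X; n_N = 2.45X.
Summing: n_T = 12 − 4.9X.
y_i = n_i/n_T, p_i = y_i·P. Kp = p_N / (p_Q p_M^2).
Substituting and setting equal to 0.434 atm^-2 gives a polynomial in X; the root in (0,1) is X = 0.426.

X = 0.426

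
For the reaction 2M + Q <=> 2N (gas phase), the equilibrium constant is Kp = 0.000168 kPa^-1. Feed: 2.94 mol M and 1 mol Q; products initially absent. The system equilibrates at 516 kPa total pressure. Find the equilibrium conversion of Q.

X = 0.178

Take 1 mol Q as basis and let X be its fractional conversion, so ξ = X.
At extent ξ: n_M = 2.94 − 2X; n_Q = 1 − X; n_N = 2X.
n_T = Σnᵢ = 3.94 − X.
Mole fractions y_i = n_i/n_T; Kp = p_N^2 / (p_M^2 p_Q) with p_i = y_i·P.
Substituting and setting equal to 0.000168 kPa^-1 gives a polynomial in X; the root in (0,1) is X = 0.178.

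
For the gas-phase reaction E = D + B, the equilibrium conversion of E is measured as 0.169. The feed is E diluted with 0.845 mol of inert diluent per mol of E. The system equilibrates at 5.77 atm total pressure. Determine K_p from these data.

K_p = 0.0985 atm

Basis: 1 mol E initially; let X = conversion of E. Extent ξ = X.
Moles: n_E = 1 − X; n_D = X; n_B = X; n_I = 0.845 (inert).
Summing: n_T = 1.84 + X.
At X = 0.169: n_E = 0.831, n_D = 0.169, n_B = 0.169, n_T = 2.01.
p_i = (n_i/n_T)·P. K_p = p_D p_B / (p_E) = 0.0985 atm.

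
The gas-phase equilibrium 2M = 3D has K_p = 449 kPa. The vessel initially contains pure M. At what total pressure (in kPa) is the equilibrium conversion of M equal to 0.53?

P = 250 kPa

Take 1 mol M as basis and let X be its fractional conversion, so ξ = 0.5X.
Mole table: n_M = 1 − X; n_D = 1.5X.
Summing: n_T = 1 + 0.5X.
K_p = p_D^3 / (p_M^2) with p_i = (n_i/n_T)·P.
At X = 0.53: the mole-fraction product g(X) = Π y_i^ν_i = 1.798. Since K_p = g(X)·P^{1}, P = (K_p/g)^(1/1) = (449/1.798)^(1/1) = 250 kPa.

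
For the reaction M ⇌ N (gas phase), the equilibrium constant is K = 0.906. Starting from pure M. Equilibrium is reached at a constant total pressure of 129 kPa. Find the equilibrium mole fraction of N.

Basis: 1 mol M initially; let X = conversion of M. Extent ξ = X.
At extent ξ: n_M = 1 − X; n_N = X.
Since Δν = 0, n_T = 1 throughout.
With p_i = (n_i/n_T)P, K = p_N / (p_M).
Setting this equal to 0.906 and taking the physical root (0 < X < 1) gives X = 0.475.
Then n_N = 0.475, n_T = 1, so y_N = 0.475.

y_N = 0.475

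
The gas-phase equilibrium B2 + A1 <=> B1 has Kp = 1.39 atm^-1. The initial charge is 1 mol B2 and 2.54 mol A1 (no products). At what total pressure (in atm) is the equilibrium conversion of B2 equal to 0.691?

Basis: 1 mol B2 initially; let X = conversion of B2. Extent ξ = X.
Species balance: n_B2 = 1 − X; n_A1 = 2.54 − X; n_B1 = X.
n_T = Σnᵢ = 3.54 − X.
Kp = p_B1 / (p_B2 p_A1) with p_i = (n_i/n_T)·P.
At X = 0.691: the mole-fraction product g(X) = Π y_i^ν_i = 3.446. Since Kp = g(X)·P^{-1}, P = (g/Kp)^(1/1) = (3.446/1.39)^(1/1) = 2.48 atm.

P = 2.48 atm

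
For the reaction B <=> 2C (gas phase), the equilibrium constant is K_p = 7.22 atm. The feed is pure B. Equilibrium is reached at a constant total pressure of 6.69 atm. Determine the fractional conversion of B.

Let X = conversion of B (basis 1 mol B); extent of reaction ξ = X.
Mole table: n_B = 1 − X; n_C = 2X.
Summing: n_T = 1 + X.
With p_i = (n_i/n_T)P, K_p = p_C^2 / (p_B).
Setting this equal to 7.22 atm and taking the physical root (0 < X < 1) gives X = 0.461.

X = 0.461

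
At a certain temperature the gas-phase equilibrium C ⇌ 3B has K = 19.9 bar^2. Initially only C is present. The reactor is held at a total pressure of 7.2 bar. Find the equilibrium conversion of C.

Take 1 mol C as basis and let X be its fractional conversion, so ξ = X.
Species balance: n_C = 1 − X; n_B = 3X.
Summing: n_T = 1 + 2X.
y_i = n_i/n_T, p_i = y_i·P. K = p_B^3 / (p_C).
This yields a degree-3 equation in X; solving on (0,1), X = 0.294.

X = 0.294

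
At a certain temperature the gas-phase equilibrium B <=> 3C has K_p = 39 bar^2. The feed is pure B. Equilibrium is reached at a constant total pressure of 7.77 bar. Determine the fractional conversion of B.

X = 0.356

Basis: 1 mol B initially; let X = conversion of B. Extent ξ = X.
Mole table: n_B = 1 − X; n_C = 3X.
Total moles n_T = 1 + 2X.
y_i = n_i/n_T, p_i = y_i·P. K_p = p_C^3 / (p_B).
Substituting and setting equal to 39 bar^2 gives a polynomial in X; the root in (0,1) is X = 0.356.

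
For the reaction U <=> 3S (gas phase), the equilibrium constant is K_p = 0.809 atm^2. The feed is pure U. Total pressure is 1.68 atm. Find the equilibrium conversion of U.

X = 0.263

Take 1 mol U as basis and let X be its fractional conversion, so ξ = X.
Mole table: n_U = 1 − X; n_S = 3X.
n_T = Σnᵢ = 1 + 2X.
y_i = n_i/n_T, p_i = y_i·P. K_p = p_S^3 / (p_U).
This yields a degree-3 equation in X; solving on (0,1), X = 0.263.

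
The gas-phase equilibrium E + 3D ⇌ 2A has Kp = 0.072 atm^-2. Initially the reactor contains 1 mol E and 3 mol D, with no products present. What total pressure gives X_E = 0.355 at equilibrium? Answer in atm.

P = 4.03 atm

Take 1 mol E as basis and let X be its fractional conversion, so ξ = X.
Species balance: n_E = 1 − X; n_D = 3 − 3X; n_A = 2X.
n_T = Σnᵢ = 4 − 2X.
Kp = p_A^2 / (p_E p_D^3) with p_i = (n_i/n_T)·P.
At X = 0.355: the mole-fraction product g(X) = Π y_i^ν_i = 1.168. Since Kp = g(X)·P^{-2}, P = (g/Kp)^(1/2) = (1.168/0.072)^(1/2) = 4.03 atm.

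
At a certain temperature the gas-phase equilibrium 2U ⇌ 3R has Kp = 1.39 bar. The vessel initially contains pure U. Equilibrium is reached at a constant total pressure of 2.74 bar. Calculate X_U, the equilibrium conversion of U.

Take 1 mol U as basis and let X be its fractional conversion, so ξ = 0.5X.
Species balance: n_U = 1 − X; n_R = 1.5X.
Summing: n_T = 1 + 0.5X.
y_i = n_i/n_T, p_i = y_i·P. Kp = p_R^3 / (p_U^2).
Substituting and setting equal to 1.39 bar gives a polynomial in X; the root in (0,1) is X = 0.401.

X = 0.401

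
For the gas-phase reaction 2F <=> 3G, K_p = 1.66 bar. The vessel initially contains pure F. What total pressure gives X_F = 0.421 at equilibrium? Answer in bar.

P = 2.67 bar

Take 1 mol F as basis and let X be its fractional conversion, so ξ = 0.5X.
Species balance: n_F = 1 − X; n_G = 1.5X.
Total moles n_T = 1 + 0.5X.
K_p = p_G^3 / (p_F^2) with p_i = (n_i/n_T)·P.
At X = 0.421: the mole-fraction product g(X) = Π y_i^ν_i = 0.6206. Since K_p = g(X)·P^{1}, P = (K_p/g)^(1/1) = (1.66/0.6206)^(1/1) = 2.67 bar.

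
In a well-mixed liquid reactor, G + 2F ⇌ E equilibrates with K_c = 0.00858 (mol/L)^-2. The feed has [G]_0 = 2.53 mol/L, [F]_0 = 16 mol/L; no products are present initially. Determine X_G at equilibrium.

Let X = conversion of G; extent ξ = 2.53·X mol/L.
Concentrations: [G] = 2.53 − 2.53X; [F] = 16 − 5.06X; [E] = 2.53X.
K_c = [E] / ([G] [F]^2).
Setting equal to 0.00858 and solving for X on (0,1) gives X = 0.592.

X = 0.592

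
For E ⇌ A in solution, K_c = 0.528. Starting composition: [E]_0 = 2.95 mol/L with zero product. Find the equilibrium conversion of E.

Let X = conversion of E; extent ξ = 2.95·X mol/L.
Concentrations: [E] = 2.95 − 2.95X; [A] = 2.95X.
K_c = [A] / ([E]).
Solving K_c = 0.528 for X ∈ (0,1): X = 0.346.

X = 0.346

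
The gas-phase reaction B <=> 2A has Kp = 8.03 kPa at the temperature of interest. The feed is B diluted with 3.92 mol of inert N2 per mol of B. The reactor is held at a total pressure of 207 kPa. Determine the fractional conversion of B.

Take 1 mol B as basis and let X be its fractional conversion, so ξ = X.
Mole table: n_B = 1 − X; n_A = 2X; n_I = 3.92 (inert).
Total moles n_T = 4.92 + X.
Mole fractions y_i = n_i/n_T; Kp = p_A^2 / (p_B) with p_i = y_i·P.
Substituting and setting equal to 8.03 kPa gives a polynomial in X; the root in (0,1) is X = 0.199.

X = 0.199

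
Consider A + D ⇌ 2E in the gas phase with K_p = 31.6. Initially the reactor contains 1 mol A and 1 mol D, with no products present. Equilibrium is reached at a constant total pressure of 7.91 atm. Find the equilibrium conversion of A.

X = 0.738

Basis: 1 mol A initially; let X = conversion of A. Extent ξ = X.
Species balance: n_A = 1 − X; n_D = 1 − X; n_E = 2X.
Total moles n_T = 2 (Δν = 0, constant).
Mole fractions y_i = n_i/n_T; K_p = p_E^2 / (p_A p_D) with p_i = y_i·P.
This yields a degree-2 equation in X; solving on (0,1), X = 0.738.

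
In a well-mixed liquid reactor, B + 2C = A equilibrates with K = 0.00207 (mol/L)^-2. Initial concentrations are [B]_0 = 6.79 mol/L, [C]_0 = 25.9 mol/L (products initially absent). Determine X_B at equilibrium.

Let X = conversion of B; extent ξ = 6.79·X mol/L.
Concentrations: [B] = 6.79 − 6.79X; [C] = 25.9 − 13.6X; [A] = 6.79X.
K = [A] / ([B] [C]^2).
Solving K = 0.00207 for X ∈ (0,1): X = 0.448.

X = 0.448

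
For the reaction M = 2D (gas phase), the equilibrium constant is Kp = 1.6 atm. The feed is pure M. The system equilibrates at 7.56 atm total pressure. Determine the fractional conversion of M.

X = 0.224

Take 1 mol M as basis and let X be its fractional conversion, so ξ = X.
Mole table: n_M = 1 − X; n_D = 2X.
n_T = Σnᵢ = 1 + X.
Mole fractions y_i = n_i/n_T; Kp = p_D^2 / (p_M) with p_i = y_i·P.
Equating to 1.6 atm and solving on 0 < X < 1: X = 0.224.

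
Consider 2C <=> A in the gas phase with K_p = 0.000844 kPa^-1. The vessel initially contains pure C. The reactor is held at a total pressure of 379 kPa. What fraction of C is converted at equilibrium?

X = 0.338

Basis: 1 mol C initially; let X = conversion of C. Extent ξ = 0.5X.
Moles: n_C = 1 − X; n_A = 0.5X.
n_T = Σnᵢ = 1 − 0.5X.
With p_i = (n_i/n_T)P, K_p = p_A / (p_C^2).
Equating to 0.000844 kPa^-1 and solving on 0 < X < 1: X = 0.338.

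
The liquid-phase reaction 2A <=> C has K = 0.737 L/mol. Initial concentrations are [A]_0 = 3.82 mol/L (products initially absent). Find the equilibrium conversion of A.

X = 0.658

Let X = conversion of A; extent ξ = 3.82X/2 mol/L.
Concentrations: [A] = 3.82 − 3.82X; [C] = 1.91X.
K = [C] / ([A]^2).
Setting equal to 0.737 and solving for X on (0,1) gives X = 0.658.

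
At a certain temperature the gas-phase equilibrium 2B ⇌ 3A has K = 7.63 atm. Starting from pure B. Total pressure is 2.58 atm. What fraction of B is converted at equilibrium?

X = 0.582

Basis: 1 mol B initially; let X = conversion of B. Extent ξ = 0.5X.
At extent ξ: n_B = 1 − X; n_A = 1.5X.
n_T = Σnᵢ = 1 + 0.5X.
With p_i = (n_i/n_T)P, K = p_A^3 / (p_B^2).
This yields a degree-3 equation in X; solving on (0,1), X = 0.582.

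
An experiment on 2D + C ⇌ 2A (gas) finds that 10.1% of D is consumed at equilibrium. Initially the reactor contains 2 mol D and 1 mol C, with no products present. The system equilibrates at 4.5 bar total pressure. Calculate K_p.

Take 2 mol D as basis and let X be its fractional conversion, so ξ = X.
Mole table: n_D = 2 − 2X; n_C = 1 − X; n_A = 2X.
Total moles n_T = 3 − X.
At X = 0.101: n_D = 1.8, n_C = 0.899, n_A = 0.202, n_T = 2.9.
p_i = (n_i/n_T)·P. K_p = p_A^2 / (p_D^2 p_C) = 0.00904 bar^-1.

K_p = 0.00904 bar^-1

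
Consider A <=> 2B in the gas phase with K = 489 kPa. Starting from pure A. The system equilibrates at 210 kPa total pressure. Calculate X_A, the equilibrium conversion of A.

Let X = conversion of A (basis 1 mol A); extent of reaction ξ = X.
Species balance: n_A = 1 − X; n_B = 2X.
Total moles n_T = 1 + X.
With p_i = (n_i/n_T)P, K = p_B^2 / (p_A).
Setting this equal to 489 kPa and taking the physical root (0 < X < 1) gives X = 0.607.

X = 0.607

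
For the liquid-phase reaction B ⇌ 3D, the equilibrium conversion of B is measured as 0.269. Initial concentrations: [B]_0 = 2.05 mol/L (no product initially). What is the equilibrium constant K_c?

K_c = 3.02 (mol/L)^2

Let X = conversion of B.
Concentrations: [B] = 2.05 − 2.05X; [D] = 6.15X.
At X = 0.269: [B] = 1.5, [D] = 1.65.
K_c = [D]^3 / ([B]) = 3.02 (mol/L)^2.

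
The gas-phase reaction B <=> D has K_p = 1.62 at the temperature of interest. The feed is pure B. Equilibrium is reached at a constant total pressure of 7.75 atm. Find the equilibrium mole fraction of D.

Basis: 1 mol B initially; let X = conversion of B. Extent ξ = X.
At extent ξ: n_B = 1 − X; n_D = X.
Total moles n_T = 1 (Δν = 0, constant).
Mole fractions y_i = n_i/n_T; K_p = p_D / (p_B) with p_i = y_i·P.
Setting this equal to 1.62 and taking the physical root (0 < X < 1) gives X = 0.618.
Then n_D = 0.618, n_T = 1, so y_D = 0.618.

y_D = 0.618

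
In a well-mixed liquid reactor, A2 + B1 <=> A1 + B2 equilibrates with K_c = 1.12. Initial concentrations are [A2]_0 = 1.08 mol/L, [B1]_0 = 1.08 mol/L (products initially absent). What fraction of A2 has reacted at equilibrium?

Let X = conversion of A2; extent ξ = 1.08·X mol/L.
Concentrations: [A2] = 1.08 − 1.08X; [B1] = 1.08 − 1.08X; [A1] = 1.08X; [B2] = 1.08X.
K_c = [A1] [B2] / ([A2] [B1]).
Solving K_c = 1.12 for X ∈ (0,1): X = 0.514.

X = 0.514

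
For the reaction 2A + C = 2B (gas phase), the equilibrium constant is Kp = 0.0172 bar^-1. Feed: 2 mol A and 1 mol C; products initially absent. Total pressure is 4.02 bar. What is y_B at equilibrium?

y_B = 0.088

Let X = conversion of A (basis 2 mol A); extent of reaction ξ = X.
Moles: n_A = 2 − 2X; n_C = 1 − X; n_B = 2X.
n_T = Σnᵢ = 3 − X.
Mole fractions y_i = n_i/n_T; Kp = p_B^2 / (p_A^2 p_C) with p_i = y_i·P.
Setting this equal to 0.0172 bar^-1 and taking the physical root (0 < X < 1) gives X = 0.127.
Then n_B = 0.253, n_T = 2.87, so y_B = 0.088.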